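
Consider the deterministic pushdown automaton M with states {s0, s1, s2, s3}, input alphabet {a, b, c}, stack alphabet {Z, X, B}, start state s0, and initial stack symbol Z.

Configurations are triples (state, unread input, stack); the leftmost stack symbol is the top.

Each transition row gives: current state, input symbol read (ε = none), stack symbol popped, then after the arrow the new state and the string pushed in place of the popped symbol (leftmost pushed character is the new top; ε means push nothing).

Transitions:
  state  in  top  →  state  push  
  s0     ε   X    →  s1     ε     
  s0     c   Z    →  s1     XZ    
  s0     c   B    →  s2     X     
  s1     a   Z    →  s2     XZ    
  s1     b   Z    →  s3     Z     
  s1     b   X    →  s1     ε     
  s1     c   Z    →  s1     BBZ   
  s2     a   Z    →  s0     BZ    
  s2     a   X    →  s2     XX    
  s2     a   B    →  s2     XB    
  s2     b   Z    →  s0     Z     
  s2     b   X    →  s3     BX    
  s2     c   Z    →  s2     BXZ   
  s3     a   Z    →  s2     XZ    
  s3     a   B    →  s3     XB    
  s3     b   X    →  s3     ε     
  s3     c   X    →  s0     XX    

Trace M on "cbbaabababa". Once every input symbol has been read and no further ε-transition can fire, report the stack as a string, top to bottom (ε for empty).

XBXXZ

(s0, cbbaabababa, Z)
  read c, top Z: go to s1, push XZ → (s1, bbaabababa, XZ)
  read b, top X: go to s1, push ε → (s1, baabababa, Z)
  read b, top Z: go to s3, push Z → (s3, aabababa, Z)
  read a, top Z: go to s2, push XZ → (s2, abababa, XZ)
  read a, top X: go to s2, push XX → (s2, bababa, XXZ)
  read b, top X: go to s3, push BX → (s3, ababa, BXXZ)
  read a, top B: go to s3, push XB → (s3, baba, XBXXZ)
  read b, top X: go to s3, push ε → (s3, aba, BXXZ)
  read a, top B: go to s3, push XB → (s3, ba, XBXXZ)
  read b, top X: go to s3, push ε → (s3, a, BXXZ)
  read a, top B: go to s3, push XB → (s3, ε, XBXXZ)
All input consumed in state s3 with stack XBXXZ.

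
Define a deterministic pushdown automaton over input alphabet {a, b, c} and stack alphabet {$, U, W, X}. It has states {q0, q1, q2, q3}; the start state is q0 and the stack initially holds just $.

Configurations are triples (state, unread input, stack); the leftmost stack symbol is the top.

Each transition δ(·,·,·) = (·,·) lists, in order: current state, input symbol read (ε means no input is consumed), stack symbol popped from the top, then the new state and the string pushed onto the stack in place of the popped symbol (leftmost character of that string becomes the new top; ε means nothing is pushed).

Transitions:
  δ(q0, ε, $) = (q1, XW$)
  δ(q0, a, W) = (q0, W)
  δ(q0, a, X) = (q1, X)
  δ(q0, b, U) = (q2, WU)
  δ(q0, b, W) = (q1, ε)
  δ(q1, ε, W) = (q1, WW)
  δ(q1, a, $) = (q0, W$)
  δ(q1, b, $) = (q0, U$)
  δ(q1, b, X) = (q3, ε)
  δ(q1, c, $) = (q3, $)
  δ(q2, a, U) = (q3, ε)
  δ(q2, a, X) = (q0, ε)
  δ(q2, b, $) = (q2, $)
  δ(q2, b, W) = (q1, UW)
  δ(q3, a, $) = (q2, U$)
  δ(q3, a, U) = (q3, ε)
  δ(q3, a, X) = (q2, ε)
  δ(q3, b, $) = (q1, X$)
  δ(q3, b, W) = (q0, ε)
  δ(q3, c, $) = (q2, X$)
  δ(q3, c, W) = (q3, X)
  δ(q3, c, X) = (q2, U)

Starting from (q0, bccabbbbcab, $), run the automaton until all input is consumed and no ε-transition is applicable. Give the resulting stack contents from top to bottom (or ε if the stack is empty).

(q0, bccabbbbcab, $)
  ε-move, top $: go to q1, push XW$ → (q1, bccabbbbcab, XW$)
  read b, top X: go to q3, push ε → (q3, ccabbbbcab, W$)
  read c, top W: go to q3, push X → (q3, cabbbbcab, X$)
  read c, top X: go to q2, push U → (q2, abbbbcab, U$)
  read a, top U: go to q3, push ε → (q3, bbbbcab, $)
  read b, top $: go to q1, push X$ → (q1, bbbcab, X$)
  read b, top X: go to q3, push ε → (q3, bbcab, $)
  read b, top $: go to q1, push X$ → (q1, bcab, X$)
  read b, top X: go to q3, push ε → (q3, cab, $)
  read c, top $: go to q2, push X$ → (q2, ab, X$)
  read a, top X: go to q0, push ε → (q0, b, $)
  ε-move, top $: go to q1, push XW$ → (q1, b, XW$)
  read b, top X: go to q3, push ε → (q3, ε, W$)
All input consumed in state q3 with stack W$.

W$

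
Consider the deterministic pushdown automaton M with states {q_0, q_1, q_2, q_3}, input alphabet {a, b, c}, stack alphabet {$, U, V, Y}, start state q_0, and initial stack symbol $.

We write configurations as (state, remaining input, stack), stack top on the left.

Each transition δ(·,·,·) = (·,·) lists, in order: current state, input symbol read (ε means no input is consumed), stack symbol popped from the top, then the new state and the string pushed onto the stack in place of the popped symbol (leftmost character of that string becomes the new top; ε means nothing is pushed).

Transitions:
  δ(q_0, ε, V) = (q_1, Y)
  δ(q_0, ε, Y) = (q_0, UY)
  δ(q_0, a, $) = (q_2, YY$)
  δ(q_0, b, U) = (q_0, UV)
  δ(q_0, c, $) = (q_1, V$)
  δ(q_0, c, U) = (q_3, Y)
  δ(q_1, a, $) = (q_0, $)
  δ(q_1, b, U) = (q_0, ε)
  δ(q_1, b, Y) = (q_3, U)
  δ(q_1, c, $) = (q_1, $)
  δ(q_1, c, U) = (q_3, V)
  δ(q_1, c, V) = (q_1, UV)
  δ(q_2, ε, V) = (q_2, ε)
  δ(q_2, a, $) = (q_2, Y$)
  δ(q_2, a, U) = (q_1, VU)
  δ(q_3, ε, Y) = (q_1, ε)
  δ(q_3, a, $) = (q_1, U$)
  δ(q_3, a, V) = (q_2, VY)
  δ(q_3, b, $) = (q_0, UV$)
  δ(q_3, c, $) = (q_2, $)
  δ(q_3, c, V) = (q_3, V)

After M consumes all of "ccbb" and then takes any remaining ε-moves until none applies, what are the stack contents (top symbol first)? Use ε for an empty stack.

(q_0, ccbb, $)
  read c, top $: go to q_1, push V$ → (q_1, cbb, V$)
  read c, top V: go to q_1, push UV → (q_1, bb, UV$)
  read b, top U: go to q_0, push ε → (q_0, b, V$)
  ε-move, top V: go to q_1, push Y → (q_1, b, Y$)
  read b, top Y: go to q_3, push U → (q_3, ε, U$)
All input consumed in state q_3 with stack U$.

U$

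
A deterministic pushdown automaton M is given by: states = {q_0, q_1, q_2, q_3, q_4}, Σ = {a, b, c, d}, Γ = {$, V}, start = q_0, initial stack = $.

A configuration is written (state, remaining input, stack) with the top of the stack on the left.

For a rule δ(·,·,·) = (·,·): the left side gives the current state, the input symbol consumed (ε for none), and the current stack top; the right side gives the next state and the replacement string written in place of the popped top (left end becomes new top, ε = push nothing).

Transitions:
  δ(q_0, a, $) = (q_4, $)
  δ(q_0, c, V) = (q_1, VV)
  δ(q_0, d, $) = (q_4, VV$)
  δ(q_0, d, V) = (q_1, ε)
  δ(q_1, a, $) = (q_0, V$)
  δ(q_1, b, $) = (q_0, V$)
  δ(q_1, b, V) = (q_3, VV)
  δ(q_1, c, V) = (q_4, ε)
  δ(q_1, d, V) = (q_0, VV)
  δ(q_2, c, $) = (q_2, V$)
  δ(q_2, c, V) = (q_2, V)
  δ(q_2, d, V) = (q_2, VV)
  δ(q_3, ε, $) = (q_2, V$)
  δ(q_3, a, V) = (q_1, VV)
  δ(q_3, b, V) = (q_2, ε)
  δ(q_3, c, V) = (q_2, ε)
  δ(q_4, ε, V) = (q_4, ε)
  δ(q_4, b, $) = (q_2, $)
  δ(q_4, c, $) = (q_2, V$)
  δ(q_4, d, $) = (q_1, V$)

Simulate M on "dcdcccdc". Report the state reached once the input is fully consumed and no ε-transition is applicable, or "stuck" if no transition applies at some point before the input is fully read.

q_2

(q_0, dcdcccdc, $) ⊢ (q_4, cdcccdc, VV$) ⊢ (q_4, cdcccdc, V$) ⊢ (q_4, cdcccdc, $) ⊢ (q_2, dcccdc, V$) ⊢ (q_2, cccdc, VV$) ⊢ (q_2, ccdc, VV$) ⊢ (q_2, cdc, VV$) ⊢ (q_2, dc, VV$) ⊢ (q_2, c, VVV$) ⊢ (q_2, ε, VVV$)
All input consumed; M is in state q_2.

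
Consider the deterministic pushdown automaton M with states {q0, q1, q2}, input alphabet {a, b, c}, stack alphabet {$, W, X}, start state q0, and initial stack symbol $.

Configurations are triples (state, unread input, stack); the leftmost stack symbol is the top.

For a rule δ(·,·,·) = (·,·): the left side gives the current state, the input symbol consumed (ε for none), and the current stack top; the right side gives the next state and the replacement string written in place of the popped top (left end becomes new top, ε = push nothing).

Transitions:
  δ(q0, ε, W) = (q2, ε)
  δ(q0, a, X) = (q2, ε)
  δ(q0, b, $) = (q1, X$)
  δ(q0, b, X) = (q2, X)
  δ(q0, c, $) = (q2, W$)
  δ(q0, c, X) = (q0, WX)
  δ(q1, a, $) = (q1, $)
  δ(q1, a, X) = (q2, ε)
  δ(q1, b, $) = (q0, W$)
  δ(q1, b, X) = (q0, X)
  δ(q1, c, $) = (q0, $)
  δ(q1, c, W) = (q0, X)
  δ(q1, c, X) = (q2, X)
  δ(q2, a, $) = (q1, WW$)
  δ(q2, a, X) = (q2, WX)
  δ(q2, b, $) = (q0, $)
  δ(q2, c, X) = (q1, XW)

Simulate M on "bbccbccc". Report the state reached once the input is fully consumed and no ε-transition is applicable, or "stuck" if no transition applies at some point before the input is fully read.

q2

(q0, bbccbccc, $)
  read b, top $: go to q1, push X$ → (q1, bccbccc, X$)
  read b, top X: go to q0, push X → (q0, ccbccc, X$)
  read c, top X: go to q0, push WX → (q0, cbccc, WX$)
  ε-move, top W: go to q2, push ε → (q2, cbccc, X$)
  read c, top X: go to q1, push XW → (q1, bccc, XW$)
  read b, top X: go to q0, push X → (q0, ccc, XW$)
  read c, top X: go to q0, push WX → (q0, cc, WXW$)
  ε-move, top W: go to q2, push ε → (q2, cc, XW$)
  read c, top X: go to q1, push XW → (q1, c, XWW$)
  read c, top X: go to q2, push X → (q2, ε, XWW$)
All input consumed; M is in state q2.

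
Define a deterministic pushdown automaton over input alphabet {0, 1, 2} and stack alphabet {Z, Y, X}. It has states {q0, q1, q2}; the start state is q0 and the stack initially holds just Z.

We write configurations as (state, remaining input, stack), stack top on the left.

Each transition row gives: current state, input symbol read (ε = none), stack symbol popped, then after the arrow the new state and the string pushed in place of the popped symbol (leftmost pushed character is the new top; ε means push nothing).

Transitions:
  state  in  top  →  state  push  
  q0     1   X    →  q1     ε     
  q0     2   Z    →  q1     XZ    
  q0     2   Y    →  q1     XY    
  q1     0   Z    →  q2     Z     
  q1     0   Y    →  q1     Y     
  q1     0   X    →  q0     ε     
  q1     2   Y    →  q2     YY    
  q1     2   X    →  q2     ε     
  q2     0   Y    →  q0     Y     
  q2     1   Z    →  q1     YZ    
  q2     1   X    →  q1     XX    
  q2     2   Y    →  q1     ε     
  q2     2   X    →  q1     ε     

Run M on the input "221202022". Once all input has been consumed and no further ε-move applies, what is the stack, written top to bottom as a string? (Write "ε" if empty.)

YYZ

(q0, 221202022, Z)
  read 2, top Z: go to q1, push XZ → (q1, 21202022, XZ)
  read 2, top X: go to q2, push ε → (q2, 1202022, Z)
  read 1, top Z: go to q1, push YZ → (q1, 202022, YZ)
  read 2, top Y: go to q2, push YY → (q2, 02022, YYZ)
  read 0, top Y: go to q0, push Y → (q0, 2022, YYZ)
  read 2, top Y: go to q1, push XY → (q1, 022, XYYZ)
  read 0, top X: go to q0, push ε → (q0, 22, YYZ)
  read 2, top Y: go to q1, push XY → (q1, 2, XYYZ)
  read 2, top X: go to q2, push ε → (q2, ε, YYZ)
All input consumed in state q2 with stack YYZ.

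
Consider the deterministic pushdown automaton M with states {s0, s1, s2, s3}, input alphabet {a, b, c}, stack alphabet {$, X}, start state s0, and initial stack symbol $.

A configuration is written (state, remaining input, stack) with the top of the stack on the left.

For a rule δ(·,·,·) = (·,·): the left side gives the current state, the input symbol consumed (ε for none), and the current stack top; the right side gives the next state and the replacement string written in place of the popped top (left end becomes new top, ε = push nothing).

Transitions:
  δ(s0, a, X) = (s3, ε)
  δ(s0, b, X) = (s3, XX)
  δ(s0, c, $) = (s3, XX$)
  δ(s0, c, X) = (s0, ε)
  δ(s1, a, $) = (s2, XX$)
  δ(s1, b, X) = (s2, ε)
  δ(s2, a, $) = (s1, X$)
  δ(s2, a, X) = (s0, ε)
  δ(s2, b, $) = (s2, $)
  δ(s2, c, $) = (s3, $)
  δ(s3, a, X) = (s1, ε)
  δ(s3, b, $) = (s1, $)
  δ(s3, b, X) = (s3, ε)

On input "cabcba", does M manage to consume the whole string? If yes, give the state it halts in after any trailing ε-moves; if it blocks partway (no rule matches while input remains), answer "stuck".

(s0, cabcba, $)
  read c, top $: go to s3, push XX$ → (s3, abcba, XX$)
  read a, top X: go to s1, push ε → (s1, bcba, X$)
  read b, top X: go to s2, push ε → (s2, cba, $)
  read c, top $: go to s3, push $ → (s3, ba, $)
  read b, top $: go to s1, push $ → (s1, a, $)
  read a, top $: go to s2, push XX$ → (s2, ε, XX$)
All input consumed; M is in state s2.

s2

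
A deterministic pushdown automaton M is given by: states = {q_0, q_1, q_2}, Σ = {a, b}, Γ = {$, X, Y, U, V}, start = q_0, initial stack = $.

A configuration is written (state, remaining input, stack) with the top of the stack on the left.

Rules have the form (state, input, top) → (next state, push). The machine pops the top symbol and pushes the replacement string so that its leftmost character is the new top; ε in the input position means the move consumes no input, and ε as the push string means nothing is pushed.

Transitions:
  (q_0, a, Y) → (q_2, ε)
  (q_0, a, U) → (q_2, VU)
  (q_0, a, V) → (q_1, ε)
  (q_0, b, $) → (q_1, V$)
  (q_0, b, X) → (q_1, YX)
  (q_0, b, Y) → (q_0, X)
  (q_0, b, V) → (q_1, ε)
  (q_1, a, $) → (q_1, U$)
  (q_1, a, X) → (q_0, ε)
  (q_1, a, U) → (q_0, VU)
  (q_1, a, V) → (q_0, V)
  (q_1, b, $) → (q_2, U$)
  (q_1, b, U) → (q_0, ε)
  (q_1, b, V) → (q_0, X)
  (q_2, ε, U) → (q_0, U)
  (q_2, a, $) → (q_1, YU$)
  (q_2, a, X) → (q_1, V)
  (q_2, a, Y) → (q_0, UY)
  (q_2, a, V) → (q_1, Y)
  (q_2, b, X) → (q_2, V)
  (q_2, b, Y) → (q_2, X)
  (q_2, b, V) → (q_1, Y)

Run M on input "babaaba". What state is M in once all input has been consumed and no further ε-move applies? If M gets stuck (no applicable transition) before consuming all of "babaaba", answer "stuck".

(q_0, babaaba, $) ⊢ (q_1, abaaba, V$) ⊢ (q_0, baaba, V$) ⊢ (q_1, aaba, $) ⊢ (q_1, aba, U$) ⊢ (q_0, ba, VU$) ⊢ (q_1, a, U$) ⊢ (q_0, ε, VU$)
All input consumed; M is in state q_0.

q_0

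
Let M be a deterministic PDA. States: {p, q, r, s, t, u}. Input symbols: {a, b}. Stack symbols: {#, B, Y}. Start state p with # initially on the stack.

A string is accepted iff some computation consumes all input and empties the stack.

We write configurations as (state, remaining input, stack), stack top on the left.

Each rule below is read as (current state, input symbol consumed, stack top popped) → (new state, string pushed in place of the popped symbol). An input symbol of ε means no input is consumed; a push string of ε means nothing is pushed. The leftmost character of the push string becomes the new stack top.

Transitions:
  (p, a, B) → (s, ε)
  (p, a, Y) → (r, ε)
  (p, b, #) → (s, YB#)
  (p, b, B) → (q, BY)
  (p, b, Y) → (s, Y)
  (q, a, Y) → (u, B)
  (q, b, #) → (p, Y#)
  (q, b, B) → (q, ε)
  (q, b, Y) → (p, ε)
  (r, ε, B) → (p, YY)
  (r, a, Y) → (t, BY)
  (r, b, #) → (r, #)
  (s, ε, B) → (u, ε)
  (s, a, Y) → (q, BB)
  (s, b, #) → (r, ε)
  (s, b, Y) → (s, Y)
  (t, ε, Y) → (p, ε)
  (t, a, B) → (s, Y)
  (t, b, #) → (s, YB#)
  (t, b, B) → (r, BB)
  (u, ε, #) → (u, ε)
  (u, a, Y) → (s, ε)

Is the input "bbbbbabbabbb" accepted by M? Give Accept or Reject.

Reject

(p, bbbbbabbabbb, #) ⊢ (s, bbbbabbabbb, YB#) ⊢ (s, bbbabbabbb, YB#) ⊢ (s, bbabbabbb, YB#) ⊢ (s, babbabbb, YB#) ⊢ (s, abbabbb, YB#) ⊢ (q, bbabbb, BBB#) ⊢ (q, babbb, BB#) ⊢ (q, abbb, B#)
No transition applies at (q, abbb, B#); input not fully consumed.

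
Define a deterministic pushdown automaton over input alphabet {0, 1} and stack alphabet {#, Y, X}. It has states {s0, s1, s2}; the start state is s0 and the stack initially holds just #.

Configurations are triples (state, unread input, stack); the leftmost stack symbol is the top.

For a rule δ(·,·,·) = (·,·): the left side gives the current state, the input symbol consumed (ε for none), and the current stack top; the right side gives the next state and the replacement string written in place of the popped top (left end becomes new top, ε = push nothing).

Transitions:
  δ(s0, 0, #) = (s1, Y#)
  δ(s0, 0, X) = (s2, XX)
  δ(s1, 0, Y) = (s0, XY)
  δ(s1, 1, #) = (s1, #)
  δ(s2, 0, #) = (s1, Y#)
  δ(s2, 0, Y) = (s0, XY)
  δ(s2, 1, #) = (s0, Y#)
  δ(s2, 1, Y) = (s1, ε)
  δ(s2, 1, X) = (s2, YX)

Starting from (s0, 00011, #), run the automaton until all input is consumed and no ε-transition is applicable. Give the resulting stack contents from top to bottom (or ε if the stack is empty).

XXY#

(s0, 00011, #) ⊢ (s1, 0011, Y#) ⊢ (s0, 011, XY#) ⊢ (s2, 11, XXY#) ⊢ (s2, 1, YXXY#) ⊢ (s1, ε, XXY#)
All input consumed in state s1 with stack XXY#.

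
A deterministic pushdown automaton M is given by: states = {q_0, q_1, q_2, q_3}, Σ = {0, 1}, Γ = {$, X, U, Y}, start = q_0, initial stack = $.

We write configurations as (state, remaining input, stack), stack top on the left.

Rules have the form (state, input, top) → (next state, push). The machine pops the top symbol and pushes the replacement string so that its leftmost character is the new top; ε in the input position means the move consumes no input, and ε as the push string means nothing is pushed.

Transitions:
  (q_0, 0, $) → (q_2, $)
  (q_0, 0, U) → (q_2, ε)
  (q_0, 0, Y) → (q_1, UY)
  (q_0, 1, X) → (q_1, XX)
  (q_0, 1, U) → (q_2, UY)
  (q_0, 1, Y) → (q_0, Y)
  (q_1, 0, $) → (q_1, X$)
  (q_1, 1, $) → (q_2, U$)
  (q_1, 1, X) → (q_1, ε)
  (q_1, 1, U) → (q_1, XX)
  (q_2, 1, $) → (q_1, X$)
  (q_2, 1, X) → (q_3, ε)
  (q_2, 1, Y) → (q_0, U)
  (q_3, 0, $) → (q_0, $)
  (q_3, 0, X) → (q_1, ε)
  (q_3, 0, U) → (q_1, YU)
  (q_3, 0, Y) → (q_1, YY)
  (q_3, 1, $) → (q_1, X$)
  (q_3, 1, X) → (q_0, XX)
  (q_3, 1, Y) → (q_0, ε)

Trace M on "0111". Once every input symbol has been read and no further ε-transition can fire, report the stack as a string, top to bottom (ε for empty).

U$

(q_0, 0111, $) ⊢ (q_2, 111, $) ⊢ (q_1, 11, X$) ⊢ (q_1, 1, $) ⊢ (q_2, ε, U$)
All input consumed in state q_2 with stack U$.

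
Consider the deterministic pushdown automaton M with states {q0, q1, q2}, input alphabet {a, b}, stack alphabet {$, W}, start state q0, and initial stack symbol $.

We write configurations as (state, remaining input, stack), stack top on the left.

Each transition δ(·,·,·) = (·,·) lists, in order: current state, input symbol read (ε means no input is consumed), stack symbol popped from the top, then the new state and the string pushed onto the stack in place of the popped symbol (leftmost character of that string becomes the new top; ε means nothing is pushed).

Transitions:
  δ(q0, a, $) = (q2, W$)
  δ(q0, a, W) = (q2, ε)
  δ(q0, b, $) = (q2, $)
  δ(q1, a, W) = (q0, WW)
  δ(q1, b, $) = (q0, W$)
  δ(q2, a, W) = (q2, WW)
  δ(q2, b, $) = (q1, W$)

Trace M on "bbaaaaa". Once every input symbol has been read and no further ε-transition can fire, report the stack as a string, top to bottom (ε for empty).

WWWW$

(q0, bbaaaaa, $)
  read b, top $: go to q2, push $ → (q2, baaaaa, $)
  read b, top $: go to q1, push W$ → (q1, aaaaa, W$)
  read a, top W: go to q0, push WW → (q0, aaaa, WW$)
  read a, top W: go to q2, push ε → (q2, aaa, W$)
  read a, top W: go to q2, push WW → (q2, aa, WW$)
  read a, top W: go to q2, push WW → (q2, a, WWW$)
  read a, top W: go to q2, push WW → (q2, ε, WWWW$)
All input consumed in state q2 with stack WWWW$.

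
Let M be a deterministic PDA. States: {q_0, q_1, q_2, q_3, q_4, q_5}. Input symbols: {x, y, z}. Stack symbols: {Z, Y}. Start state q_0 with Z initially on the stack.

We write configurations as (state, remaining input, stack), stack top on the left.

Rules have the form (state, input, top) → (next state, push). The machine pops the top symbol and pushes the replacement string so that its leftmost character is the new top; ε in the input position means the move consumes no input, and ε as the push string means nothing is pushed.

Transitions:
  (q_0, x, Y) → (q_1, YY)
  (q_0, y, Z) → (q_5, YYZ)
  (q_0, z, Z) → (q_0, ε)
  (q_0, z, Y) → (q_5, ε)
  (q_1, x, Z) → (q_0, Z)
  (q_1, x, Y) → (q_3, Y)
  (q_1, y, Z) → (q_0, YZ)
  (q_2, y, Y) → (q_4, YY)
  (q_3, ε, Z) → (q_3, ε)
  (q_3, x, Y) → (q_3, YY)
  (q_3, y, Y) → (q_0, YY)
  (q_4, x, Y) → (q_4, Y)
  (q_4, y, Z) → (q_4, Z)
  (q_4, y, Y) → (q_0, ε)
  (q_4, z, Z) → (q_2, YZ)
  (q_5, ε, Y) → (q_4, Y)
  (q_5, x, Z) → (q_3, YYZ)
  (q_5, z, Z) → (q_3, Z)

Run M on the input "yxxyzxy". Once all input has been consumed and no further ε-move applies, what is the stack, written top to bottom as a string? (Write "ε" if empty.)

(q_0, yxxyzxy, Z)
  read y, top Z: go to q_5, push YYZ → (q_5, xxyzxy, YYZ)
  ε-move, top Y: go to q_4, push Y → (q_4, xxyzxy, YYZ)
  read x, top Y: go to q_4, push Y → (q_4, xyzxy, YYZ)
  read x, top Y: go to q_4, push Y → (q_4, yzxy, YYZ)
  read y, top Y: go to q_0, push ε → (q_0, zxy, YZ)
  read z, top Y: go to q_5, push ε → (q_5, xy, Z)
  read x, top Z: go to q_3, push YYZ → (q_3, y, YYZ)
  read y, top Y: go to q_0, push YY → (q_0, ε, YYYZ)
All input consumed in state q_0 with stack YYYZ.

YYYZ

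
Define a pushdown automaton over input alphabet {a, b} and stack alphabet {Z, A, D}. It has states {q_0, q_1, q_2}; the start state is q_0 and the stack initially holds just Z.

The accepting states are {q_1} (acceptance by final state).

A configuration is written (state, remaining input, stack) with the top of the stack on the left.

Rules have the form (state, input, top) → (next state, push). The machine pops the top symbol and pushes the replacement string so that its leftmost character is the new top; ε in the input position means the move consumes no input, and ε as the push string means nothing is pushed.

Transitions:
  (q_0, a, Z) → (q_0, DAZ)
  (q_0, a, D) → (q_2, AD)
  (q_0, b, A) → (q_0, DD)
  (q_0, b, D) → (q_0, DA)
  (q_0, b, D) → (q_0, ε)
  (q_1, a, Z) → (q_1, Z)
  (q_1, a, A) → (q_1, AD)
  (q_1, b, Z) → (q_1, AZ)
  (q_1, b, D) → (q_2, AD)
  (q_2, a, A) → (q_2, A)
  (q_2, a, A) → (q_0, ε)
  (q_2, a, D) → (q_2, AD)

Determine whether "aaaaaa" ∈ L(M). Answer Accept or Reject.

Reject

No computation consumes all input and reaches a final state.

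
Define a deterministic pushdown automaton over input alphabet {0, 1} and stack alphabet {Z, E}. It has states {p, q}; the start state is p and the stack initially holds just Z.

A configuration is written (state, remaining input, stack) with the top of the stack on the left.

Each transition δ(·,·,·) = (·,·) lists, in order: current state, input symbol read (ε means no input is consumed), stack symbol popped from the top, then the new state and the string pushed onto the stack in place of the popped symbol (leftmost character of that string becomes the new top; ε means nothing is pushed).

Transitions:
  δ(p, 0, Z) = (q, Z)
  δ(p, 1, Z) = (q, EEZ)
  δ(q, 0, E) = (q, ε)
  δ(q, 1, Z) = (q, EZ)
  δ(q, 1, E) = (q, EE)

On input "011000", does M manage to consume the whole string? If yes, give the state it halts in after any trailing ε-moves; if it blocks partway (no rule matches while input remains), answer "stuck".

(p, 011000, Z)
  read 0, top Z: go to q, push Z → (q, 11000, Z)
  read 1, top Z: go to q, push EZ → (q, 1000, EZ)
  read 1, top E: go to q, push EE → (q, 000, EEZ)
  read 0, top E: go to q, push ε → (q, 00, EZ)
  read 0, top E: go to q, push ε → (q, 0, Z)
No transition for (q, 0, top Z); M blocks with input 0 remaining.

stuck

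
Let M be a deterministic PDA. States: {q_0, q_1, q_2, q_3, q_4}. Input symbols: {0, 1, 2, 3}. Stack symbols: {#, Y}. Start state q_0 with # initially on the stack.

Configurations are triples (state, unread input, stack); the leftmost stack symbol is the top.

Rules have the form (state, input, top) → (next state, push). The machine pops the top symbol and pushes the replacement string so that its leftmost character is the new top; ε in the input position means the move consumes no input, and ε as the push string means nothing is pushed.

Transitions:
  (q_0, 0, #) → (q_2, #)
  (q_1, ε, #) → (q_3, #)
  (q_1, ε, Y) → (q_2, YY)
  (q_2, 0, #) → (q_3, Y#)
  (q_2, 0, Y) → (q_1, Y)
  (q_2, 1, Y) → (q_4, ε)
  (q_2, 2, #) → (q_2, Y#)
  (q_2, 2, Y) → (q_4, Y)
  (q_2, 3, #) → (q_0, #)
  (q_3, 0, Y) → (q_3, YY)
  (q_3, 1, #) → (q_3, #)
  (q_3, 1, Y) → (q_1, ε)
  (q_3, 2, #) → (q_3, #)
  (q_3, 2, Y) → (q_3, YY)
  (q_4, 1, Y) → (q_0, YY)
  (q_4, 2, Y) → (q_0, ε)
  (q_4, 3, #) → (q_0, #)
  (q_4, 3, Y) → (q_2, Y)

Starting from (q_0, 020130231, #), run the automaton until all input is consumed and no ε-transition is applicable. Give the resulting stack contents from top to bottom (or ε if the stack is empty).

(q_0, 020130231, #)
  read 0, top #: go to q_2, push # → (q_2, 20130231, #)
  read 2, top #: go to q_2, push Y# → (q_2, 0130231, Y#)
  read 0, top Y: go to q_1, push Y → (q_1, 130231, Y#)
  ε-move, top Y: go to q_2, push YY → (q_2, 130231, YY#)
  read 1, top Y: go to q_4, push ε → (q_4, 30231, Y#)
  read 3, top Y: go to q_2, push Y → (q_2, 0231, Y#)
  read 0, top Y: go to q_1, push Y → (q_1, 231, Y#)
  ε-move, top Y: go to q_2, push YY → (q_2, 231, YY#)
  read 2, top Y: go to q_4, push Y → (q_4, 31, YY#)
  read 3, top Y: go to q_2, push Y → (q_2, 1, YY#)
  read 1, top Y: go to q_4, push ε → (q_4, ε, Y#)
All input consumed in state q_4 with stack Y#.

Y#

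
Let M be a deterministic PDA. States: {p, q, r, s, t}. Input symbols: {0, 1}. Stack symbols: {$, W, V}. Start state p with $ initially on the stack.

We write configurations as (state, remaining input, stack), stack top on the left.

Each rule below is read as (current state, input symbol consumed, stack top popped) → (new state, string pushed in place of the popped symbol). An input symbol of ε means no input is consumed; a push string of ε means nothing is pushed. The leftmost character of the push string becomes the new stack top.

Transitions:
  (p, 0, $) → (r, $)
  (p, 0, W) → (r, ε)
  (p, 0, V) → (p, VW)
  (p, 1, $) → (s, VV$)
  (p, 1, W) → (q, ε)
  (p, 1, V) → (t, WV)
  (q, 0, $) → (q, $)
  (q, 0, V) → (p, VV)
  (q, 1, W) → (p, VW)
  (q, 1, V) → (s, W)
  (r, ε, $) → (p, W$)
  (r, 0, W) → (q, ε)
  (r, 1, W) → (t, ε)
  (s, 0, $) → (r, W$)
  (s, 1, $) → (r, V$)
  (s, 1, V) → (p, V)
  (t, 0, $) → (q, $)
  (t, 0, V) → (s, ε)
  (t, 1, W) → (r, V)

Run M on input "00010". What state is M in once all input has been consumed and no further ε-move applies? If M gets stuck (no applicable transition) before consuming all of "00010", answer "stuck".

q

(p, 00010, $)
  read 0, top $: go to r, push $ → (r, 0010, $)
  ε-move, top $: go to p, push W$ → (p, 0010, W$)
  read 0, top W: go to r, push ε → (r, 010, $)
  ε-move, top $: go to p, push W$ → (p, 010, W$)
  read 0, top W: go to r, push ε → (r, 10, $)
  ε-move, top $: go to p, push W$ → (p, 10, W$)
  read 1, top W: go to q, push ε → (q, 0, $)
  read 0, top $: go to q, push $ → (q, ε, $)
All input consumed; M is in state q.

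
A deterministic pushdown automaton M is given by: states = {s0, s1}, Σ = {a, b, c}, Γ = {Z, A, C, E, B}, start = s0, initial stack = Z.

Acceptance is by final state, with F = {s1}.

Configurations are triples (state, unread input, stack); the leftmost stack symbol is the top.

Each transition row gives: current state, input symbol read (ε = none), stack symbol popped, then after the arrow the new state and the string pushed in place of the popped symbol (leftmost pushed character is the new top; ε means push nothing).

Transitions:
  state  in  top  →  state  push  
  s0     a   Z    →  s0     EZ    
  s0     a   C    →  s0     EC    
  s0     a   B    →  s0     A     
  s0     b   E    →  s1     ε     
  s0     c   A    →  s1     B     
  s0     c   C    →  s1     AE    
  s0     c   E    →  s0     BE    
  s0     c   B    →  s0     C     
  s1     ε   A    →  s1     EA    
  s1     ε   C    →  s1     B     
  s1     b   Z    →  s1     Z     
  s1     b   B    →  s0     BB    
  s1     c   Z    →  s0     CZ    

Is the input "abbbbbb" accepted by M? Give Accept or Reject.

(s0, abbbbbb, Z)
  read a, top Z: go to s0, push EZ → (s0, bbbbbb, EZ)
  read b, top E: go to s1, push ε → (s1, bbbbb, Z)
  read b, top Z: go to s1, push Z → (s1, bbbb, Z)
  read b, top Z: go to s1, push Z → (s1, bbb, Z)
  read b, top Z: go to s1, push Z → (s1, bb, Z)
  read b, top Z: go to s1, push Z → (s1, b, Z)
  read b, top Z: go to s1, push Z → (s1, ε, Z)
All input consumed; state s1 ∈ F.

Accept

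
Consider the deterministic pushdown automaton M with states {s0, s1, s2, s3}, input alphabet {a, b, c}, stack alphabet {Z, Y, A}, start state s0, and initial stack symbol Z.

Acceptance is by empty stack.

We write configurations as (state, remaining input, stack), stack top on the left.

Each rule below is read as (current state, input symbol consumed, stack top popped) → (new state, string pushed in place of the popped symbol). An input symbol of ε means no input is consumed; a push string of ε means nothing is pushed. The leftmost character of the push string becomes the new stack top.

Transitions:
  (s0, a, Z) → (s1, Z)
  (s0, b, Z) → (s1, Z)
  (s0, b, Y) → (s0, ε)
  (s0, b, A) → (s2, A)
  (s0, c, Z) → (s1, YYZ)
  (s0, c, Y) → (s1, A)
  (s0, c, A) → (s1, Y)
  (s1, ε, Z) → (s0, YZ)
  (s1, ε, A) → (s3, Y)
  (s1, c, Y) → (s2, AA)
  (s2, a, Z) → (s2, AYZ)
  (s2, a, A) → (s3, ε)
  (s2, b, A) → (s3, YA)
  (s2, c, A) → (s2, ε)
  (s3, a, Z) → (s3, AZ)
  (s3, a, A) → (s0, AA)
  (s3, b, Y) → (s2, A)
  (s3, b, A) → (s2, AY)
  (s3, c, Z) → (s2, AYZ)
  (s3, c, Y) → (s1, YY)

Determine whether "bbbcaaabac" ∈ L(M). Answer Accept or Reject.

Reject

(s0, bbbcaaabac, Z)
  read b, top Z: go to s1, push Z → (s1, bbcaaabac, Z)
  ε-move, top Z: go to s0, push YZ → (s0, bbcaaabac, YZ)
  read b, top Y: go to s0, push ε → (s0, bcaaabac, Z)
  read b, top Z: go to s1, push Z → (s1, caaabac, Z)
  ε-move, top Z: go to s0, push YZ → (s0, caaabac, YZ)
  read c, top Y: go to s1, push A → (s1, aaabac, AZ)
  ε-move, top A: go to s3, push Y → (s3, aaabac, YZ)
No transition applies at (s3, aaabac, YZ); input not fully consumed.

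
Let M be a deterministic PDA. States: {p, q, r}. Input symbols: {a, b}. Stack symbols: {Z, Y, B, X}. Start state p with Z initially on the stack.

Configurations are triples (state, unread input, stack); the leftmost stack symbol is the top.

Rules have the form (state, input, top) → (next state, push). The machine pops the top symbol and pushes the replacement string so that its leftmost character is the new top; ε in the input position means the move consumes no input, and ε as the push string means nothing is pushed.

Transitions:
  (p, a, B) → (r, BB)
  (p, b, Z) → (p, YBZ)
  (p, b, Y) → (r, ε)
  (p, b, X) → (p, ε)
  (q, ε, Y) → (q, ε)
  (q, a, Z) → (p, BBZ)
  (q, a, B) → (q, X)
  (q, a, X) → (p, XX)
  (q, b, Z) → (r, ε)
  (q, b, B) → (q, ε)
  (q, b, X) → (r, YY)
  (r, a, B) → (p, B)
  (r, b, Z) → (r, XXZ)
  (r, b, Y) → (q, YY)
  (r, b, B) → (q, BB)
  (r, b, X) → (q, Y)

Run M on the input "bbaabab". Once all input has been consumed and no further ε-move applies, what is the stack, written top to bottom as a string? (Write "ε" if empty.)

(p, bbaabab, Z)
  read b, top Z: go to p, push YBZ → (p, baabab, YBZ)
  read b, top Y: go to r, push ε → (r, aabab, BZ)
  read a, top B: go to p, push B → (p, abab, BZ)
  read a, top B: go to r, push BB → (r, bab, BBZ)
  read b, top B: go to q, push BB → (q, ab, BBBZ)
  read a, top B: go to q, push X → (q, b, XBBZ)
  read b, top X: go to r, push YY → (r, ε, YYBBZ)
All input consumed in state r with stack YYBBZ.

YYBBZ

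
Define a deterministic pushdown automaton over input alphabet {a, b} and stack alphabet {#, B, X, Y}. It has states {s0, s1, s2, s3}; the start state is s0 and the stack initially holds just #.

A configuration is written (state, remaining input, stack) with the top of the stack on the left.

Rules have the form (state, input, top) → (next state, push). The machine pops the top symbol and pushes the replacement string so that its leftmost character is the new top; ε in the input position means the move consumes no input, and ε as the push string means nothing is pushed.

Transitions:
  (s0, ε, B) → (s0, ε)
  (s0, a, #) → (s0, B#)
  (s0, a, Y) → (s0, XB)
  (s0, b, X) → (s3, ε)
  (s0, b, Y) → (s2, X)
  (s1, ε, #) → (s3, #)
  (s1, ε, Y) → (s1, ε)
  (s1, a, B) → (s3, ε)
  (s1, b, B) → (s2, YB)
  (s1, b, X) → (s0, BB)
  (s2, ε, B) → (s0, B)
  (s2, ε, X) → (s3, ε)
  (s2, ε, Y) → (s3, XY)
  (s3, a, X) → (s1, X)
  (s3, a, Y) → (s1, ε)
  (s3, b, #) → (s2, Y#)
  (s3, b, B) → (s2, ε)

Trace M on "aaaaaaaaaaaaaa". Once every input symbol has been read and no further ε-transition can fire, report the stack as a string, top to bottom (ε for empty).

(s0, aaaaaaaaaaaaaa, #) ⊢ (s0, aaaaaaaaaaaaa, B#) ⊢ (s0, aaaaaaaaaaaaa, #) ⊢ (s0, aaaaaaaaaaaa, B#) ⊢ (s0, aaaaaaaaaaaa, #) ⊢ (s0, aaaaaaaaaaa, B#) ⊢ (s0, aaaaaaaaaaa, #) ⊢ (s0, aaaaaaaaaa, B#) ⊢ (s0, aaaaaaaaaa, #) ⊢ (s0, aaaaaaaaa, B#) ⊢ (s0, aaaaaaaaa, #) ⊢ (s0, aaaaaaaa, B#) ⊢ (s0, aaaaaaaa, #) ⊢ (s0, aaaaaaa, B#) ⊢ (s0, aaaaaaa, #) ⊢ (s0, aaaaaa, B#) ⊢ (s0, aaaaaa, #) ⊢ (s0, aaaaa, B#) ⊢ (s0, aaaaa, #) ⊢ (s0, aaaa, B#) ⊢ (s0, aaaa, #) ⊢ (s0, aaa, B#) ⊢ (s0, aaa, #) ⊢ (s0, aa, B#) ⊢ (s0, aa, #) ⊢ (s0, a, B#) ⊢ (s0, a, #) ⊢ (s0, ε, B#) ⊢ (s0, ε, #)
All input consumed in state s0 with stack #.

#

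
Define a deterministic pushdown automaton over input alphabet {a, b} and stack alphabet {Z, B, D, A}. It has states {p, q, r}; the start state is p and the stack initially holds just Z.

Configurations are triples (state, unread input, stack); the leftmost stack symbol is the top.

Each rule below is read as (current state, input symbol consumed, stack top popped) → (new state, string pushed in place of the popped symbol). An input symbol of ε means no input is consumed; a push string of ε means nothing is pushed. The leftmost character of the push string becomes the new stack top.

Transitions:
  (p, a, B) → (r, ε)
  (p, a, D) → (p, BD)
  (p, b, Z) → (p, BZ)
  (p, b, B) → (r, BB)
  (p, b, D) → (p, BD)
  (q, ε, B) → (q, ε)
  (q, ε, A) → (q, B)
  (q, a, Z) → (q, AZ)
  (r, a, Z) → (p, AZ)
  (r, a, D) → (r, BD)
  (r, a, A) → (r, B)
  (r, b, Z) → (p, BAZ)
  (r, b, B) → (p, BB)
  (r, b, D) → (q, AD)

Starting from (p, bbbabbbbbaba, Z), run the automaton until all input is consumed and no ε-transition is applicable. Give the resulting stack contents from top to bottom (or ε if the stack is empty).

(p, bbbabbbbbaba, Z) ⊢ (p, bbabbbbbaba, BZ) ⊢ (r, babbbbbaba, BBZ) ⊢ (p, abbbbbaba, BBBZ) ⊢ (r, bbbbbaba, BBZ) ⊢ (p, bbbbaba, BBBZ) ⊢ (r, bbbaba, BBBBZ) ⊢ (p, bbaba, BBBBBZ) ⊢ (r, baba, BBBBBBZ) ⊢ (p, aba, BBBBBBBZ) ⊢ (r, ba, BBBBBBZ) ⊢ (p, a, BBBBBBBZ) ⊢ (r, ε, BBBBBBZ)
All input consumed in state r with stack BBBBBBZ.

BBBBBBZ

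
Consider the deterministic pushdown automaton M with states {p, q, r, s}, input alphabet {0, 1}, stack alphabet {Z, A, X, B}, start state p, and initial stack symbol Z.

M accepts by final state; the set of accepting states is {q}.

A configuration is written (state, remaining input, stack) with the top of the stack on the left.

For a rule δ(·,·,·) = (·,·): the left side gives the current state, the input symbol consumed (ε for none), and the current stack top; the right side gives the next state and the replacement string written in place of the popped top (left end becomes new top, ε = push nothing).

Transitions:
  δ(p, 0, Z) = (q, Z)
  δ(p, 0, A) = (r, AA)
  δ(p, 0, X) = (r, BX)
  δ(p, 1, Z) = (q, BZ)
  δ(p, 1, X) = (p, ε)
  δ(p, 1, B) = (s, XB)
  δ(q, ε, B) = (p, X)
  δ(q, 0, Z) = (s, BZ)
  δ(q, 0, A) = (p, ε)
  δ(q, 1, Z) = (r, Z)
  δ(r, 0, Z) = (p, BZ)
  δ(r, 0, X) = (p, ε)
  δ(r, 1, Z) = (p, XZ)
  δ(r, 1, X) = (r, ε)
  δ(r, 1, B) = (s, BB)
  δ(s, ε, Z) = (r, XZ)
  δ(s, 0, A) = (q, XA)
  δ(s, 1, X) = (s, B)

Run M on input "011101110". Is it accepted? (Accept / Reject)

(p, 011101110, Z)
  read 0, top Z: go to q, push Z → (q, 11101110, Z)
  read 1, top Z: go to r, push Z → (r, 1101110, Z)
  read 1, top Z: go to p, push XZ → (p, 101110, XZ)
  read 1, top X: go to p, push ε → (p, 01110, Z)
  read 0, top Z: go to q, push Z → (q, 1110, Z)
  read 1, top Z: go to r, push Z → (r, 110, Z)
  read 1, top Z: go to p, push XZ → (p, 10, XZ)
  read 1, top X: go to p, push ε → (p, 0, Z)
  read 0, top Z: go to q, push Z → (q, ε, Z)
All input consumed; state q ∈ F.

Accept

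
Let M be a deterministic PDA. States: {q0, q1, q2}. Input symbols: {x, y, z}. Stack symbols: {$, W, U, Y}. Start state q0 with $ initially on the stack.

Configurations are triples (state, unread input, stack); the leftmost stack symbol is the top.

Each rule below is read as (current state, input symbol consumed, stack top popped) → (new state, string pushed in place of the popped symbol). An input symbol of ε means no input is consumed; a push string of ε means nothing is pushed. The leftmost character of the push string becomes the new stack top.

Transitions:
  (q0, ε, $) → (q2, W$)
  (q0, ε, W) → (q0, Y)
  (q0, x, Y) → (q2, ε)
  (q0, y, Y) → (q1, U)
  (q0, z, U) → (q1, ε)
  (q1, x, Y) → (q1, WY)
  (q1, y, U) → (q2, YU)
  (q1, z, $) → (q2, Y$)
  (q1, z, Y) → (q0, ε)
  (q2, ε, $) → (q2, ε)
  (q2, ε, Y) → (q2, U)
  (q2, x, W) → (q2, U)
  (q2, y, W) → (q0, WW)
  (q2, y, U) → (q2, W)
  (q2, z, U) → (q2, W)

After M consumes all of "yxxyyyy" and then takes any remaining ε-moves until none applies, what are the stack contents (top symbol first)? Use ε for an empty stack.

UUW$

(q0, yxxyyyy, $) ⊢ (q2, yxxyyyy, W$) ⊢ (q0, xxyyyy, WW$) ⊢ (q0, xxyyyy, YW$) ⊢ (q2, xyyyy, W$) ⊢ (q2, yyyy, U$) ⊢ (q2, yyy, W$) ⊢ (q0, yy, WW$) ⊢ (q0, yy, YW$) ⊢ (q1, y, UW$) ⊢ (q2, ε, YUW$) ⊢ (q2, ε, UUW$)
All input consumed in state q2 with stack UUW$.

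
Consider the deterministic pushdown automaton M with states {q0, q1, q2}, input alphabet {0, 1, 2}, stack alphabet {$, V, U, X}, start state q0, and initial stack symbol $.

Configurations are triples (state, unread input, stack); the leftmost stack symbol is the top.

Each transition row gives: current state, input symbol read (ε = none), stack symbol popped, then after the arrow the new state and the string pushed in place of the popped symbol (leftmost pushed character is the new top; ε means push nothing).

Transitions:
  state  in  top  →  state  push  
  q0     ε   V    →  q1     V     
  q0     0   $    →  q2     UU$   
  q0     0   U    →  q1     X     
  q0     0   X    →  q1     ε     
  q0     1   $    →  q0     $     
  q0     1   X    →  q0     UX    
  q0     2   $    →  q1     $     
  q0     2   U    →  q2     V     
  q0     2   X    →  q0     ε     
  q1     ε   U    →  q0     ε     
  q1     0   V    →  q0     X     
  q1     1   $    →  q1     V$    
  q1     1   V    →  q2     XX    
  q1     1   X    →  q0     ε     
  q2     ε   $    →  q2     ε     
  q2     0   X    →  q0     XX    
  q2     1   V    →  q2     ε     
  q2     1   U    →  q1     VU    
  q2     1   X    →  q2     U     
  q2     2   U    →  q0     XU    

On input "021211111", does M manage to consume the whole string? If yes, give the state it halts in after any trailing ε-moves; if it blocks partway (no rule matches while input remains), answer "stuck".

q2

(q0, 021211111, $) ⊢ (q2, 21211111, UU$) ⊢ (q0, 1211111, XUU$) ⊢ (q0, 211111, UXUU$) ⊢ (q2, 11111, VXUU$) ⊢ (q2, 1111, XUU$) ⊢ (q2, 111, UUU$) ⊢ (q1, 11, VUUU$) ⊢ (q2, 1, XXUUU$) ⊢ (q2, ε, UXUUU$)
All input consumed; M is in state q2.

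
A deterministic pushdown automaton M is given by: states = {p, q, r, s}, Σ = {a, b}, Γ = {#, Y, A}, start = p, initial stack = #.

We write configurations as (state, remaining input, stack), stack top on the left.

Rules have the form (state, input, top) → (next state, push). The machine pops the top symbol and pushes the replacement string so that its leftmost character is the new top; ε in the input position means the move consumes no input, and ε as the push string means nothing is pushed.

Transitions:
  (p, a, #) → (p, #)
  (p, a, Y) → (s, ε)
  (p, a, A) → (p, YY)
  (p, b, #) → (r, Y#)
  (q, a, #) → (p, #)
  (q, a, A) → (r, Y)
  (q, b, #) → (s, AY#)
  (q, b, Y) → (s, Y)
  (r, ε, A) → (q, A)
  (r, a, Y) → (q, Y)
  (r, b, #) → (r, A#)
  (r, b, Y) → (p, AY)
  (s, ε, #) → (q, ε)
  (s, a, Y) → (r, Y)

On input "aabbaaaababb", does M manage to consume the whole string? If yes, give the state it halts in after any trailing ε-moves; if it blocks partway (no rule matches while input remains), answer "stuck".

stuck

(p, aabbaaaababb, #)
  read a, top #: go to p, push # → (p, abbaaaababb, #)
  read a, top #: go to p, push # → (p, bbaaaababb, #)
  read b, top #: go to r, push Y# → (r, baaaababb, Y#)
  read b, top Y: go to p, push AY → (p, aaaababb, AY#)
  read a, top A: go to p, push YY → (p, aaababb, YYY#)
  read a, top Y: go to s, push ε → (s, aababb, YY#)
  read a, top Y: go to r, push Y → (r, ababb, YY#)
  read a, top Y: go to q, push Y → (q, babb, YY#)
  read b, top Y: go to s, push Y → (s, abb, YY#)
  read a, top Y: go to r, push Y → (r, bb, YY#)
  read b, top Y: go to p, push AY → (p, b, AYY#)
No transition for (p, b, top A); M blocks with input b remaining.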